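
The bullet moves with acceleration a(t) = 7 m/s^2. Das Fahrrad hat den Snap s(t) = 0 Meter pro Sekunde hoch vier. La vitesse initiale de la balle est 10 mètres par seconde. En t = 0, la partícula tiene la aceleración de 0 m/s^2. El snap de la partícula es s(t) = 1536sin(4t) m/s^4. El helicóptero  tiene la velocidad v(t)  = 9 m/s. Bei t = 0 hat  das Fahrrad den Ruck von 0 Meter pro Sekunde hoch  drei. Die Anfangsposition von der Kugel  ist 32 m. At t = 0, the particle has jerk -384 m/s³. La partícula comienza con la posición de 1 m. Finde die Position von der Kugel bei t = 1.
Wir müssen unsere Gleichung für die Beschleunigung a(t) = 7 2-mal integrieren. Mit ∫a(t)dt und Anwendung von v(0) = 10, finden wir v(t) = 7·t + 10. Das Integral von der Geschwindigkeit ist die Position. Mit x(0) = 32 erhalten wir x(t) = 7·t^2/2 + 10·t + 32. Mit x(t) = 7·t^2/2 + 10·t + 32 und Einsetzen von t = 1, finden wir x = 91/2.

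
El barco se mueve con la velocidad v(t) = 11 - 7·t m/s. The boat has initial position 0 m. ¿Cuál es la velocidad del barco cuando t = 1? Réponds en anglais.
Using v(t) = 11 - 7·t and substituting t = 1, we find v = 4.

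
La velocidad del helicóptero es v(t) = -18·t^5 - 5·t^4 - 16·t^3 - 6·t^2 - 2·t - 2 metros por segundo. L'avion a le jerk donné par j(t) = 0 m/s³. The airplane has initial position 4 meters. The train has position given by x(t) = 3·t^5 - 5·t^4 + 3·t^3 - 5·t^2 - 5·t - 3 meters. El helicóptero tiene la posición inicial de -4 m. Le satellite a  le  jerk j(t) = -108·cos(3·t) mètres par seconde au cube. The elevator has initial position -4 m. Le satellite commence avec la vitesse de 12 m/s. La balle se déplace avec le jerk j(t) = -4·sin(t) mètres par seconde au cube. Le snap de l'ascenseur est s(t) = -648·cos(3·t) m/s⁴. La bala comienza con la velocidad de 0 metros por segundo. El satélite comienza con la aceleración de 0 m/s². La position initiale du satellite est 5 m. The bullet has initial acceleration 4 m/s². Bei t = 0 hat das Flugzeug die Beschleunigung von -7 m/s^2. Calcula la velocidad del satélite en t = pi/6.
Debemos encontrar la antiderivada de nuestra ecuación de la sacudida j(t) = -108·cos(3·t) 2 veces. La antiderivada de la sacudida es la aceleración. Usando a(0) = 0, obtenemos a(t) = -36·sin(3·t). La integral de la aceleración es la velocidad. Usando v(0) = 12, obtenemos v(t) = 12·cos(3·t). De la ecuación de la velocidad v(t) = 12·cos(3·t), sustituimos t = pi/6 para obtener v = 0.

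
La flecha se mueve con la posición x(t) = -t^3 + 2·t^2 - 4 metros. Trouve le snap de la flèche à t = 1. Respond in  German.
Ausgehend von der Position x(t) = -t^3 + 2·t^2 - 4, nehmen wir 4 Ableitungen. Mit d/dt von x(t) finden wir v(t) = -3·t^2 + 4·t. Mit d/dt von v(t) finden wir a(t) = 4 - 6·t. Mit d/dt von a(t) finden wir j(t) = -6. Mit d/dt von j(t) finden wir s(t) = 0. Wir haben den Snap s(t) = 0. Durch Einsetzen von t = 1: s(1) = 0.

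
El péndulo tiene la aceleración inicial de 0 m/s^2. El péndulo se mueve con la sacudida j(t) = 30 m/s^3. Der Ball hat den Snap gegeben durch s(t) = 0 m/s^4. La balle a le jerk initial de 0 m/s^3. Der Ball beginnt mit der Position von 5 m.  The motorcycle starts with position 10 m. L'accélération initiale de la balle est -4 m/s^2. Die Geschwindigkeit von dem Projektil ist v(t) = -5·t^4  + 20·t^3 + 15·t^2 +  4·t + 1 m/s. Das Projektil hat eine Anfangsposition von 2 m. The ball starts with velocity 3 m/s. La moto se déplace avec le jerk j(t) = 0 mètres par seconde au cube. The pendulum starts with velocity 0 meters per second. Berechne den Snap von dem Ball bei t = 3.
Aus der Gleichung für den Snap s(t) = 0, setzen wir t = 3 ein und erhalten s = 0.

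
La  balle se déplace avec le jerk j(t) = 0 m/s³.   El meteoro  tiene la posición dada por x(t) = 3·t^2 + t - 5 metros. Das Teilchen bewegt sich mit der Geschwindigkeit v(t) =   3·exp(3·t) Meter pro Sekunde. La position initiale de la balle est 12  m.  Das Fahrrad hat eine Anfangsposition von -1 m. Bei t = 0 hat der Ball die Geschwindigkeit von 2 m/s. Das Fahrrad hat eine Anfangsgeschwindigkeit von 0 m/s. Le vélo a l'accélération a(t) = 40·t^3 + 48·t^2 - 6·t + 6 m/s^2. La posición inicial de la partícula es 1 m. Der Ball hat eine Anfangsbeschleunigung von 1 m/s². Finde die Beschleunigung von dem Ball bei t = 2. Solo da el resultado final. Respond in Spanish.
En t = 2, a = 1.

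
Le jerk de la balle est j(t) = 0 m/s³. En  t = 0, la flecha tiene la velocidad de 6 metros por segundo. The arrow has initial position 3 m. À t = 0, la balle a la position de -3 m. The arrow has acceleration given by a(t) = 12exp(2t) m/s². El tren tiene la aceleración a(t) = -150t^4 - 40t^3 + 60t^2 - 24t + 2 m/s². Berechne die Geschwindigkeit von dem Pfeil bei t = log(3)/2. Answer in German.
Wir müssen unsere Gleichung für die Beschleunigung a(t) = 12·exp(2·t) 1-mal integrieren. Das Integral von der Beschleunigung, mit v(0) = 6, ergibt die Geschwindigkeit: v(t) = 6·exp(2·t). Mit v(t) = 6·exp(2·t) und Einsetzen von t = log(3)/2, finden wir v = 18.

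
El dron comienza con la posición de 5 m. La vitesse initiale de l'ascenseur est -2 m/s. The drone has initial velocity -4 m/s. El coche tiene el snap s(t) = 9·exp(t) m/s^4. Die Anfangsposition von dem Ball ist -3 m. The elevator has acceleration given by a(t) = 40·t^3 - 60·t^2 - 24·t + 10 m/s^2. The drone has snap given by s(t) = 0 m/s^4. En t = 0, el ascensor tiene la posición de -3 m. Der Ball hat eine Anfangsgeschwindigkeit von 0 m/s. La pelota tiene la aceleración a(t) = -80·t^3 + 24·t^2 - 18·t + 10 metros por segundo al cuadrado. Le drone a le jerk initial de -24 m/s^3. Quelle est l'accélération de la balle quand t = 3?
De l'équation de l'accélération a(t) = -80·t^3 + 24·t^2 - 18·t + 10, nous substituons t = 3 pour obtenir a = -1988.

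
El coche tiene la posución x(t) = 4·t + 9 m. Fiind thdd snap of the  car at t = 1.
Starting from position x(t) = 4·t + 9, we take 4 derivatives. Differentiating position, we get velocity: v(t) = 4. The derivative of velocity gives acceleration: a(t) = 0. Differentiating acceleration, we get jerk: j(t) = 0. The derivative of jerk gives snap: s(t) = 0. Using s(t) = 0 and substituting t = 1, we find s = 0.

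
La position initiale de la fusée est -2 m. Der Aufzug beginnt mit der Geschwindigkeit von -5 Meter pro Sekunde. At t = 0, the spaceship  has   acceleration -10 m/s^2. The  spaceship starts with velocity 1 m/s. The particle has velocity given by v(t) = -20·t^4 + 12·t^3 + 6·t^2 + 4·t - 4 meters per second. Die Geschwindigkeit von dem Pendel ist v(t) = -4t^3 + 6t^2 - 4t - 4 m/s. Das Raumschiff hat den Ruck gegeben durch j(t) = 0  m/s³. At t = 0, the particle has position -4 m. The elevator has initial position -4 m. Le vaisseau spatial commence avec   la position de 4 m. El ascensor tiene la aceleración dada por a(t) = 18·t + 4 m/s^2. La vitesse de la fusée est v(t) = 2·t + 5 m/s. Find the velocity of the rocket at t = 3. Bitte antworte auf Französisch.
De l'équation de la vitesse v(t) = 2·t + 5, nous substituons t = 3 pour obtenir v = 11.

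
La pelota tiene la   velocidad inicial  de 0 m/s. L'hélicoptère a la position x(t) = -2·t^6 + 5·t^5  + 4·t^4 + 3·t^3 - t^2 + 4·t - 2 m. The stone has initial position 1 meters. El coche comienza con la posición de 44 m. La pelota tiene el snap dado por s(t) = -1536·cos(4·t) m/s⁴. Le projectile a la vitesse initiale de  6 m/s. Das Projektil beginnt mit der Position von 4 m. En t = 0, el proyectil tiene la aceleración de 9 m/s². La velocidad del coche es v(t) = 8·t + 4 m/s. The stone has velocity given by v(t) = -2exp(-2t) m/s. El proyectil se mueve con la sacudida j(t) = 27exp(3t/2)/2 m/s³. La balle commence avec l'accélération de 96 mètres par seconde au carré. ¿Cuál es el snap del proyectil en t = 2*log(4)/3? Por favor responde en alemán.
Um dies zu lösen, müssen wir 1 Ableitung unserer Gleichung für den Ruck j(t) = 27·exp(3·t/2)/2 nehmen. Mit d/dt von j(t) finden wir s(t) = 81·exp(3·t/2)/4. Aus der Gleichung für den Snap s(t) = 81·exp(3·t/2)/4, setzen wir t = 2*log(4)/3 ein und erhalten s = 81.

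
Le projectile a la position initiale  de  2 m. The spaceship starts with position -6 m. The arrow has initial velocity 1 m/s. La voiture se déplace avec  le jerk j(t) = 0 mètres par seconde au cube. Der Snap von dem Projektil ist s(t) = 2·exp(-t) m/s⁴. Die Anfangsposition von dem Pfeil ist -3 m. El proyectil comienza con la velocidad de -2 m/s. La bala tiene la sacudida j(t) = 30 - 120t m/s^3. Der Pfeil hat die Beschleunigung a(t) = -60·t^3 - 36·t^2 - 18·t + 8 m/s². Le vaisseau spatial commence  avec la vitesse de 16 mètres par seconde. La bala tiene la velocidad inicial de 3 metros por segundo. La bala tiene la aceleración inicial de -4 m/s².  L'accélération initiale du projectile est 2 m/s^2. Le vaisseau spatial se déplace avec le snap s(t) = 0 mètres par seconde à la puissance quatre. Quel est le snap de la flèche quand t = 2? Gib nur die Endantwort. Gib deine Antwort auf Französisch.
s(2) = -792.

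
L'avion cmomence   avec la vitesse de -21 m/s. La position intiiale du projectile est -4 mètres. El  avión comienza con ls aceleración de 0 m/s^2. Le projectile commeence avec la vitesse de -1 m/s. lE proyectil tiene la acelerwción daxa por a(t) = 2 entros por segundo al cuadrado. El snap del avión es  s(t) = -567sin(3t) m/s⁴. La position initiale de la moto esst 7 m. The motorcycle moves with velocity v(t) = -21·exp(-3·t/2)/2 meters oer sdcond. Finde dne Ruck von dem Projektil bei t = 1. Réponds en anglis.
To solve this, we need to take 1 derivative of our acceleration equation a(t) = 2. Differentiating acceleration, we get jerk: j(t) = 0. We have jerk j(t) = 0. Substituting t = 1: j(1) = 0.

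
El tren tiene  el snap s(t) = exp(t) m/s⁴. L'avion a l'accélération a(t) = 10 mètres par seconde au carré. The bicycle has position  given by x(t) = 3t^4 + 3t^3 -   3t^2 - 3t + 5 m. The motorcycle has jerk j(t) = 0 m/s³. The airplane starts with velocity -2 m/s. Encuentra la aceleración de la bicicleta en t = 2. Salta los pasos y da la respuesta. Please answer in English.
The answer is 174.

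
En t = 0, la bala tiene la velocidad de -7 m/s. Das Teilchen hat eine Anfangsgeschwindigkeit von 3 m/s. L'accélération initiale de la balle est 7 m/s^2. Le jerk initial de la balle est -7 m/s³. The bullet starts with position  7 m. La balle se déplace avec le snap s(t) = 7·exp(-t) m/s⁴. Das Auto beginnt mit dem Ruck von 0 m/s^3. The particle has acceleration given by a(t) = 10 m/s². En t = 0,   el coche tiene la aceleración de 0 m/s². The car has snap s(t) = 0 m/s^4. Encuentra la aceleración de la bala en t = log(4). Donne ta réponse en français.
Nous devons intégrer notre équation du snap s(t) = 7·exp(-t) 2 fois. En intégrant le snap et en utilisant la condition initiale j(0) = -7, nous obtenons j(t) = -7·exp(-t). La primitive du jerk est l'accélération. En utilisant a(0) = 7, nous obtenons a(t) = 7·exp(-t). Nous avons l'accélération a(t) = 7·exp(-t). En substituant t = log(4): a(log(4)) = 7/4.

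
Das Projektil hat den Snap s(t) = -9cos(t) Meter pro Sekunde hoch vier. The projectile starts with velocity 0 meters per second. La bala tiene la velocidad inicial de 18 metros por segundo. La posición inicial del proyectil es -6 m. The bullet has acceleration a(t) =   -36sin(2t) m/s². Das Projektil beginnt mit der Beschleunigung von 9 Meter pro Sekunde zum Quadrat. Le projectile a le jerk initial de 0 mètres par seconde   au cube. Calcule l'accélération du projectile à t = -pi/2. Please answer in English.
We need to integrate our snap equation s(t) = -9·cos(t) 2 times. Taking ∫s(t)dt and applying j(0) = 0, we find j(t) = -9·sin(t). Taking ∫j(t)dt and applying a(0) = 9, we find a(t) = 9·cos(t). We have acceleration a(t) = 9·cos(t). Substituting t = -pi/2: a(-pi/2) = 0.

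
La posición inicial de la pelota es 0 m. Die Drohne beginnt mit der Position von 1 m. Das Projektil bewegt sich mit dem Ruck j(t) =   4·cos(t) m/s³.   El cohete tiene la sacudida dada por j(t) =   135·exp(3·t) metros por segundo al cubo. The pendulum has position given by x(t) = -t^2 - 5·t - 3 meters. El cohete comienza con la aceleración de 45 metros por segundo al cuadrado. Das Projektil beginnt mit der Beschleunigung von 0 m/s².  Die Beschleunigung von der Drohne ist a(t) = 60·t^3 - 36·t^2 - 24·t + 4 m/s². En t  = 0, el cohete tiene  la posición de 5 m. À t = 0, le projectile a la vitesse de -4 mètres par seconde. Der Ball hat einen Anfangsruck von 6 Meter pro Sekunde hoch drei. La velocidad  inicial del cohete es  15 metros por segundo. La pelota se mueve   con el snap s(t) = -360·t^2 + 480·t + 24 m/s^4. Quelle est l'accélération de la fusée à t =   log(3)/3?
En partant du jerk j(t) = 135·exp(3·t), nous prenons 1 intégrale. En intégrant le jerk et en utilisant la condition initiale a(0) = 45, nous obtenons a(t) = 45·exp(3·t). En utilisant a(t) = 45·exp(3·t) et en substituant t = log(3)/3, nous trouvons a = 135.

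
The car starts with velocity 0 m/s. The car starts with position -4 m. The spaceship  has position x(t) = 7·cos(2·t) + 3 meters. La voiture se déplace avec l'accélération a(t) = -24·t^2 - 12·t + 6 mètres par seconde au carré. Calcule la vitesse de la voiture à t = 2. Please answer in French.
Nous devons trouver l'intégrale de notre équation de l'accélération a(t) = -24·t^2 - 12·t + 6 1 fois. L'intégrale de l'accélération est la vitesse. En utilisant v(0) = 0, nous obtenons v(t) = 2·t·(-4·t^2 - 3·t + 3). Nous avons la vitesse v(t) = 2·t·(-4·t^2 - 3·t + 3). En substituant t = 2: v(2) = -76.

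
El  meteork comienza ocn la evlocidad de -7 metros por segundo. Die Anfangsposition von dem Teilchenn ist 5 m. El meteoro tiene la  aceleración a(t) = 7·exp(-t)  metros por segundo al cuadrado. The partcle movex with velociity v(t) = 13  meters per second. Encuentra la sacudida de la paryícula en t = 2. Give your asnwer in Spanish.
Debemos derivar nuestra ecuación de la velocidad v(t) = 13 2 veces. Derivando la velocidad, obtenemos la aceleración: a(t) = 0. Tomando d/dt de a(t), encontramos j(t) = 0. Tenemos la sacudida j(t) = 0. Sustituyendo t = 2: j(2) = 0.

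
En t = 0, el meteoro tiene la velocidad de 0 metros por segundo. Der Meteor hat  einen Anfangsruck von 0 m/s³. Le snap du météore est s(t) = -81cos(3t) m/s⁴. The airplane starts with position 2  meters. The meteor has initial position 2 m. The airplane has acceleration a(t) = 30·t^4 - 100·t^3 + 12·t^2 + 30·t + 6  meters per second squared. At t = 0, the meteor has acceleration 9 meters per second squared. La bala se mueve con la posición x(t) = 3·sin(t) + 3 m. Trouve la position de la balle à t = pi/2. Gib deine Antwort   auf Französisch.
De l'équation de la position x(t) = 3·sin(t) + 3, nous substituons t = pi/2 pour obtenir x = 6.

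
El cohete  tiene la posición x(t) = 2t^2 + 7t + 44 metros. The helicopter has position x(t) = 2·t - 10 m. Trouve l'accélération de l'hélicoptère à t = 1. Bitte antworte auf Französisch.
Nous devons dériver notre équation de la position x(t) = 2·t - 10 2 fois. La dérivée de la position donne la vitesse: v(t) = 2. La dérivée de la vitesse donne l'accélération: a(t) = 0. De l'équation de l'accélération a(t) = 0, nous substituons t = 1 pour obtenir a = 0.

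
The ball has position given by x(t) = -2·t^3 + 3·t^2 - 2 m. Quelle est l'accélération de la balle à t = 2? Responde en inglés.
To solve this, we need to take 2 derivatives of our position equation x(t) = -2·t^3 + 3·t^2 - 2. The derivative of position gives velocity: v(t) = -6·t^2 + 6·t. Taking d/dt of v(t), we find a(t) = 6 - 12·t. Using a(t) = 6 - 12·t and substituting t = 2, we find a = -18.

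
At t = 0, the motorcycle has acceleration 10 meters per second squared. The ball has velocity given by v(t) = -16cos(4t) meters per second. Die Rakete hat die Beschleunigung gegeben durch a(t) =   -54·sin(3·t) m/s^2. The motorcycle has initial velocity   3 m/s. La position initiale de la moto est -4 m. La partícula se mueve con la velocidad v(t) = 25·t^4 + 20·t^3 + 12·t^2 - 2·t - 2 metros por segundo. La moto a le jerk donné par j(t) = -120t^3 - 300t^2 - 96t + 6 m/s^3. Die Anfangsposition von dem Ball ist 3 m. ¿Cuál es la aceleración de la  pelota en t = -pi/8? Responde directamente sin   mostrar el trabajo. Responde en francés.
L'accélération à t = -pi/8 est a = -64.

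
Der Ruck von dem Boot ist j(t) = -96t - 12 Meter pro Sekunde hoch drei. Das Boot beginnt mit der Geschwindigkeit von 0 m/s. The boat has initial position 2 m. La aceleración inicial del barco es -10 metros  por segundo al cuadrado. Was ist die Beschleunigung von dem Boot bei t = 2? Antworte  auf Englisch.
We need to integrate our jerk equation j(t) = -96·t - 12 1 time. Finding the antiderivative of j(t) and using a(0) = -10: a(t) = -48·t^2 - 12·t - 10. We have acceleration a(t) = -48·t^2 - 12·t - 10. Substituting t = 2: a(2) = -226.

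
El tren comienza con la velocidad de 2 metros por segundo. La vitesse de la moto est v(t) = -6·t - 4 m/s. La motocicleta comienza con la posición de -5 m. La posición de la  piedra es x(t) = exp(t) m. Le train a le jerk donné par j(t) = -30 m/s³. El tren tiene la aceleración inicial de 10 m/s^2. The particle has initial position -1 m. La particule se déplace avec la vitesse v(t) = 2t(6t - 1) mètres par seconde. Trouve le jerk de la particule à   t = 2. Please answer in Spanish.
Partiendo de la velocidad v(t) = 2·t·(6·t - 1), tomamos 2 derivadas. Derivando la velocidad, obtenemos la aceleración: a(t) = 24·t - 2. Tomando d/dt de a(t), encontramos j(t) = 24. Tenemos la sacudida j(t) = 24. Sustituyendo t = 2: j(2) = 24.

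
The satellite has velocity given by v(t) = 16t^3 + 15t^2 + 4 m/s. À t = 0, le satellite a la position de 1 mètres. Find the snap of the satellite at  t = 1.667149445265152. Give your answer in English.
To solve this, we need to take 3 derivatives of our velocity equation v(t) = 16·t^3 + 15·t^2 + 4. Taking d/dt of v(t), we find a(t) = 48·t^2 + 30·t. The derivative of acceleration gives jerk: j(t) = 96·t + 30. The derivative of jerk gives snap: s(t) = 96. We have snap s(t) = 96. Substituting t = 1.667149445265152: s(1.667149445265152) = 96.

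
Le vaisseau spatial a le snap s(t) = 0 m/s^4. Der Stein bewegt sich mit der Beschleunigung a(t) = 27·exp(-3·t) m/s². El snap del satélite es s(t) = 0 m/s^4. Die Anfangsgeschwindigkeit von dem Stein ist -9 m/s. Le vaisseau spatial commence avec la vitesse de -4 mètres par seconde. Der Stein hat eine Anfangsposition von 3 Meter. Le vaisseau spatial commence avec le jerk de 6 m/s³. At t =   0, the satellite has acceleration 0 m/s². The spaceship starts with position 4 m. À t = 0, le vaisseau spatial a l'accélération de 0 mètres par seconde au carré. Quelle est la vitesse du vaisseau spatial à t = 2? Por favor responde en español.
Partiendo del snap s(t) = 0, tomamos 3 integrales. Tomando ∫s(t)dt y aplicando j(0) = 6, encontramos j(t) = 6. Integrando la sacudida y usando la condición inicial a(0) = 0, obtenemos a(t) = 6·t. La antiderivada de la aceleración, con v(0) = -4, da la velocidad: v(t) = 3·t^2 - 4. Tenemos la velocidad v(t) = 3·t^2 - 4. Sustituyendo t = 2: v(2) = 8.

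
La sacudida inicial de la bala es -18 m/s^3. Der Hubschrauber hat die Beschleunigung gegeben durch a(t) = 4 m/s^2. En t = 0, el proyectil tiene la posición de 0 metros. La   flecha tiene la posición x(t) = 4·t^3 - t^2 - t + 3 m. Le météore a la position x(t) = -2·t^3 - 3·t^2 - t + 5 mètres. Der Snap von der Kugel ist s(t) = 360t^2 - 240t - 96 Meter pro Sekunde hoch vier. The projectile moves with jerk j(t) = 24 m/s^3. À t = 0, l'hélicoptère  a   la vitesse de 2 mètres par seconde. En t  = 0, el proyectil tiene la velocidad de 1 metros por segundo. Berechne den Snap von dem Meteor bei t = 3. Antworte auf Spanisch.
Debemos derivar nuestra ecuación de la posición x(t) = -2·t^3 - 3·t^2 - t + 5 4 veces. Derivando la posición, obtenemos la velocidad: v(t) = -6·t^2 - 6·t - 1. Derivando la velocidad, obtenemos la aceleración: a(t) = -12·t - 6. La derivada de la aceleración da la sacudida: j(t) = -12. Derivando la sacudida, obtenemos el snap: s(t) = 0. Tenemos el snap s(t) = 0. Sustituyendo t = 3: s(3) = 0.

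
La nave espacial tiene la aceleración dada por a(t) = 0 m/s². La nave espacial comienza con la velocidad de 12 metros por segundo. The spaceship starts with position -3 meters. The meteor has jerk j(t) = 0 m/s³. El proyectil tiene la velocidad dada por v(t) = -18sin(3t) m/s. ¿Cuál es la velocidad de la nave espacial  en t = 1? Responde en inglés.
To find the answer, we compute 1 antiderivative of a(t) = 0. The antiderivative of acceleration, with v(0) = 12, gives velocity: v(t) = 12. Using v(t) = 12 and substituting t = 1, we find v = 12.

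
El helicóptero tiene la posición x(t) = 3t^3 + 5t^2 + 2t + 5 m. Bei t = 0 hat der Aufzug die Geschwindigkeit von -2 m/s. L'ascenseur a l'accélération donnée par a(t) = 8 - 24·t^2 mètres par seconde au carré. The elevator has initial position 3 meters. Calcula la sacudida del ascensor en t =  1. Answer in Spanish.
Partiendo de la aceleración a(t) = 8 - 24·t^2, tomamos 1 derivada. Tomando d/dt de a(t), encontramos j(t) = -48·t. Usando j(t) = -48·t y sustituyendo t = 1, encontramos j = -48.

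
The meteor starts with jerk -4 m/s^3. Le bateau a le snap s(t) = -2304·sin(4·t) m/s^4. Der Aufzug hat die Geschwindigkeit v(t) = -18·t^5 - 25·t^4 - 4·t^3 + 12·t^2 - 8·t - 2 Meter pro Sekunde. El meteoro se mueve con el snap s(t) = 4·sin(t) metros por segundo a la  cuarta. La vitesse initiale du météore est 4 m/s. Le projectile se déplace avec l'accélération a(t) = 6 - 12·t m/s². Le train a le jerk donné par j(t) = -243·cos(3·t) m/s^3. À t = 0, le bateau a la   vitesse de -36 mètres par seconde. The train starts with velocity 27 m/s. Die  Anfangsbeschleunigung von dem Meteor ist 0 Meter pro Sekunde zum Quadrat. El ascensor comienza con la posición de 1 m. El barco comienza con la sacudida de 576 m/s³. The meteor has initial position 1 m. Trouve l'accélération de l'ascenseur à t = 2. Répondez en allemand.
Um dies zu lösen, müssen wir 1 Ableitung unserer Gleichung für die Geschwindigkeit v(t) = -18·t^5 - 25·t^4 - 4·t^3 + 12·t^2 - 8·t - 2 nehmen. Durch Ableiten von der Geschwindigkeit erhalten wir die Beschleunigung: a(t) = -90·t^4 - 100·t^3 - 12·t^2 + 24·t - 8. Wir haben die Beschleunigung a(t) = -90·t^4 - 100·t^3 - 12·t^2 + 24·t - 8. Durch Einsetzen von t = 2: a(2) = -2248.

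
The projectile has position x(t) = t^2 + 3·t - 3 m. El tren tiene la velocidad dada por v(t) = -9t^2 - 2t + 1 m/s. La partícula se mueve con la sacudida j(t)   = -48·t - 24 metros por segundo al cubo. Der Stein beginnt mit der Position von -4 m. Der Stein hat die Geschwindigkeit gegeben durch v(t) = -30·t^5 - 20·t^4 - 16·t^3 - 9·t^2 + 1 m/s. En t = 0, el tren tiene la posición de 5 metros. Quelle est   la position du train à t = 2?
En partant de la vitesse v(t) = -9·t^2 - 2·t + 1, nous prenons 1 primitive. L'intégrale de la vitesse, avec x(0) = 5, donne la position: x(t) = -3·t^3 - t^2 + t + 5. De l'équation de la position x(t) = -3·t^3 - t^2 + t + 5, nous substituons t = 2 pour obtenir x = -21.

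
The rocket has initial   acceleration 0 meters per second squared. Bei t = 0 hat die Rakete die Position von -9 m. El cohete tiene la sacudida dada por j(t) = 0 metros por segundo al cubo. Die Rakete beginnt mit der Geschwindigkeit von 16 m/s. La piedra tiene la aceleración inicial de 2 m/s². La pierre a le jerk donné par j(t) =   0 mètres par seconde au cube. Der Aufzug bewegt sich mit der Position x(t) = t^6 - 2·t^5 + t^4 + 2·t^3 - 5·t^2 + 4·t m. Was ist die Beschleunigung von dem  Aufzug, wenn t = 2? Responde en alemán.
Ausgehend von der Position x(t) = t^6 - 2·t^5 + t^4 + 2·t^3 - 5·t^2 + 4·t, nehmen wir 2 Ableitungen. Durch Ableiten von der Position erhalten wir die Geschwindigkeit: v(t) = 6·t^5 - 10·t^4 + 4·t^3 + 6·t^2 - 10·t + 4. Die Ableitung von der Geschwindigkeit ergibt die Beschleunigung: a(t) = 30·t^4 - 40·t^3 + 12·t^2 + 12·t - 10. Wir haben die Beschleunigung a(t) = 30·t^4 - 40·t^3 + 12·t^2 + 12·t - 10. Durch Einsetzen von t = 2: a(2) = 222.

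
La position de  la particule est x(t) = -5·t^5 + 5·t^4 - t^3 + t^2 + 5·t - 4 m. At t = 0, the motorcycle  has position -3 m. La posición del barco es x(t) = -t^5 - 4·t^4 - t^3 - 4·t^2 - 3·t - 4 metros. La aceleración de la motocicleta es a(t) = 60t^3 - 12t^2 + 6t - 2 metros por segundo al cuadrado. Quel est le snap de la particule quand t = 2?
Pour résoudre ceci, nous devons prendre 4 dérivées de notre équation de la position x(t) = -5·t^5 + 5·t^4 - t^3 + t^2 + 5·t - 4. La dérivée de la position donne la vitesse: v(t) = -25·t^4 + 20·t^3 - 3·t^2 + 2·t + 5. En dérivant la vitesse, nous obtenons l'accélération: a(t) = -100·t^3 + 60·t^2 - 6·t + 2. En prenant d/dt de a(t), nous trouvons j(t) = -300·t^2 + 120·t - 6. La dérivée du jerk donne le snap: s(t) = 120 - 600·t. De l'équation du snap s(t) = 120 - 600·t, nous substituons t = 2 pour obtenir s = -1080.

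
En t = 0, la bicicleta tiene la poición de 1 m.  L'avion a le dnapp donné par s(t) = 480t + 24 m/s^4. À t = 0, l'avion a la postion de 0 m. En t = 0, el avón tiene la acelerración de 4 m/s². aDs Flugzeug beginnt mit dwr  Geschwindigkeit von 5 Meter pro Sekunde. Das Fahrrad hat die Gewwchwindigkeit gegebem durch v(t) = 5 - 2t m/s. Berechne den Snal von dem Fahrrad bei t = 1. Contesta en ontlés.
To solve this, we need to take 3 derivatives of our velocity equation v(t) = 5 - 2·t. Differentiating velocity, we get acceleration: a(t) = -2. Taking d/dt of a(t), we find j(t) = 0. Taking d/dt of j(t), we find s(t) = 0. Using s(t) = 0 and substituting t = 1, we find s = 0.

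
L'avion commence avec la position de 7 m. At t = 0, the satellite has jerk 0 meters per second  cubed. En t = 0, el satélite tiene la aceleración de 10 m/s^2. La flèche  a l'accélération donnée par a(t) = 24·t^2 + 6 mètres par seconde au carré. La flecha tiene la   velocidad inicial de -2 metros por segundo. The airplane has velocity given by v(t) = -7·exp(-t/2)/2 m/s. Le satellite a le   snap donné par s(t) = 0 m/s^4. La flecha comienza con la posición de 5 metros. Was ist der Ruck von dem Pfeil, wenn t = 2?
Ausgehend von der Beschleunigung a(t) = 24·t^2 + 6, nehmen wir 1 Ableitung. Die Ableitung von der Beschleunigung ergibt den Ruck: j(t) = 48·t. Aus der Gleichung für den Ruck j(t) = 48·t, setzen wir t = 2 ein und erhalten j = 96.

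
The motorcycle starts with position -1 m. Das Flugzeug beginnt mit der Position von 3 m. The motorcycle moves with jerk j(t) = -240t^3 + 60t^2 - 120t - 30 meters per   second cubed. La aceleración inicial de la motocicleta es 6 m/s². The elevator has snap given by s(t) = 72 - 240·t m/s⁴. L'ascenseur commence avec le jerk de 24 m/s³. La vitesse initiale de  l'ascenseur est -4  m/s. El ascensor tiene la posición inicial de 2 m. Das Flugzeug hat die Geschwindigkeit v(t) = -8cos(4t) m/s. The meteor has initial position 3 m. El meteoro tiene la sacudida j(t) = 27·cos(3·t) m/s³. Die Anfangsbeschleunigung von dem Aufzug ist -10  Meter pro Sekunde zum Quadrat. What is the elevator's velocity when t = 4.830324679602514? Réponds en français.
Pour résoudre ceci, nous devons prendre 3 primitives de notre équation du snap s(t) = 72 - 240·t. En prenant ∫s(t)dt et en appliquant j(0) = 24, nous trouvons j(t) = -120·t^2 + 72·t + 24. En intégrant le jerk et en utilisant la condition initiale a(0) = -10, nous obtenons a(t) = -40·t^3 + 36·t^2 + 24·t - 10. En prenant ∫a(t)dt et en appliquant v(0) = -4, nous trouvons v(t) = -10·t^4 + 12·t^3 + 12·t^2 - 10·t - 4. En utilisant v(t) = -10·t^4 + 12·t^3 + 12·t^2 - 10·t - 4 et en substituant t = 4.830324679602514, nous trouvons v = -3863.74234450967.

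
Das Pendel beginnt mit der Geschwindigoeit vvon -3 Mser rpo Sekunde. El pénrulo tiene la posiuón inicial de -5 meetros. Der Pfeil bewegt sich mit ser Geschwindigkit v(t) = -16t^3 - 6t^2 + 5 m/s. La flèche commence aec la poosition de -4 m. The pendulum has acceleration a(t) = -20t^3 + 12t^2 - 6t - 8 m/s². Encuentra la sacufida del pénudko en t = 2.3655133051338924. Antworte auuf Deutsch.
Ausgehend von der Beschleunigung a(t) = -20·t^3 + 12·t^2 - 6·t - 8, nehmen wir 1 Ableitung. Die Ableitung von der Beschleunigung ergibt den Ruck: j(t) = -60·t^2 + 24·t - 6. Wir haben den Ruck j(t) = -60·t^2 + 24·t - 6. Durch Einsetzen von t = 2.3655133051338924: j(2.3655133051338924) = -284.966872482715.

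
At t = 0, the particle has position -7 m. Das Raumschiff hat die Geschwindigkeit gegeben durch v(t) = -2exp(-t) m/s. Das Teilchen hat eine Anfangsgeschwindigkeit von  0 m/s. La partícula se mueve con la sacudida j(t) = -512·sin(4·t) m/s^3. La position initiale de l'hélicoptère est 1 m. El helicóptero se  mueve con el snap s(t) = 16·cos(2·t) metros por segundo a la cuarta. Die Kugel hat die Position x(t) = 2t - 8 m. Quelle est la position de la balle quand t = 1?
Nous avons la position x(t) = 2·t - 8. En substituant t = 1: x(1) = -6.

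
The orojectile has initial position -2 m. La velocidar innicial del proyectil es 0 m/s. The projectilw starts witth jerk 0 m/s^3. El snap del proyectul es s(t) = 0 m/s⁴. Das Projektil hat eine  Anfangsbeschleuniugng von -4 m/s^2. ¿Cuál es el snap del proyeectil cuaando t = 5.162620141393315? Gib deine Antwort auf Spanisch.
Usando s(t) = 0 y sustituyendo t = 5.162620141393315, encontramos s = 0.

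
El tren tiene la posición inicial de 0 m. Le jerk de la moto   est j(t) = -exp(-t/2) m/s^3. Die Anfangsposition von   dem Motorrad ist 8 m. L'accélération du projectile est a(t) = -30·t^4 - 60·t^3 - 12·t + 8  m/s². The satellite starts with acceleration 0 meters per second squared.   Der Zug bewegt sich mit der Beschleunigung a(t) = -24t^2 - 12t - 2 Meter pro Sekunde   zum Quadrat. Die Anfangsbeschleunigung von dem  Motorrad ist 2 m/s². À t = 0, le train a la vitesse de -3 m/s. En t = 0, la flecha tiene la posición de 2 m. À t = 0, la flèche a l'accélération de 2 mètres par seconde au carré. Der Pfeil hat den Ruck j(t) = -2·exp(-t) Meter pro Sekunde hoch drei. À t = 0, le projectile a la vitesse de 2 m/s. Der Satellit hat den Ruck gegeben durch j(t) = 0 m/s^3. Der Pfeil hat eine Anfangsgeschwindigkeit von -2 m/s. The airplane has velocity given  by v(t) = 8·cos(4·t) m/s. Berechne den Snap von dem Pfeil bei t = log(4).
Ausgehend von dem Ruck j(t) = -2·exp(-t), nehmen wir 1 Ableitung. Mit d/dt von j(t) finden wir s(t) = 2·exp(-t). Mit s(t) = 2·exp(-t) und Einsetzen von t = log(4), finden wir s = 1/2.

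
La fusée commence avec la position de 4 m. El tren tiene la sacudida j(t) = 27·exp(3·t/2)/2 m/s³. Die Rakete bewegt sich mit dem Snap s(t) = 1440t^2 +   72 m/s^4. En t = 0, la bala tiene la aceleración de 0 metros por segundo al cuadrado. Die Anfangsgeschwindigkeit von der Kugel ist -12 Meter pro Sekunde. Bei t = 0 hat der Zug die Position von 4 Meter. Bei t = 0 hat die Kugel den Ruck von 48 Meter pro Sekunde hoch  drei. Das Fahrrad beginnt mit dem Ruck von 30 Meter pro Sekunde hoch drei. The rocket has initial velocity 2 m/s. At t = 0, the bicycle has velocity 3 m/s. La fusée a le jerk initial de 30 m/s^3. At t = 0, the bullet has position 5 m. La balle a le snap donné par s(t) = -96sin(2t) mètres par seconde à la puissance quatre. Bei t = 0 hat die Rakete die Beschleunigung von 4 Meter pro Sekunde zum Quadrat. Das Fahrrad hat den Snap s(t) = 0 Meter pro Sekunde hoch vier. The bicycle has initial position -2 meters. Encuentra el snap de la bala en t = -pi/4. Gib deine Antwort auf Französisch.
Nous avons le snap s(t) = -96·sin(2·t). En substituant t = -pi/4: s(-pi/4) = 96.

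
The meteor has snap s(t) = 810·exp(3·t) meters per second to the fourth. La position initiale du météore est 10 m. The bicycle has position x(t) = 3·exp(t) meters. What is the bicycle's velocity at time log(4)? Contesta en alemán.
Wir müssen unsere Gleichung für die Position x(t) = 3·exp(t) 1-mal ableiten. Durch Ableiten von der Position erhalten wir die Geschwindigkeit: v(t) = 3·exp(t). Wir haben die Geschwindigkeit v(t) = 3·exp(t). Durch Einsetzen von t = log(4): v(log(4)) = 12.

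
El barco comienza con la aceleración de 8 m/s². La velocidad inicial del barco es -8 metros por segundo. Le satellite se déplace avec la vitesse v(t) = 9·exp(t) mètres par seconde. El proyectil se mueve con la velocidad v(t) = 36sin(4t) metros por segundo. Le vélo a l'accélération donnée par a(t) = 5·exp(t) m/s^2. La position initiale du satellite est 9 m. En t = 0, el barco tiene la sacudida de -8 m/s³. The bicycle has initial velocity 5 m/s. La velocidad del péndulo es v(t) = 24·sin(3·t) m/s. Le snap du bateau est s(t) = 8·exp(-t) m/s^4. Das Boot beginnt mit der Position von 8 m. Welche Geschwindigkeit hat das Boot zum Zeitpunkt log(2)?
Wir müssen die Stammfunktion unserer Gleichung für den Snap s(t) = 8·exp(-t) 3-mal finden. Das Integral von dem Snap ist der Ruck. Mit j(0) = -8 erhalten wir j(t) = -8·exp(-t). Durch Integration von dem Ruck und Verwendung der Anfangsbedingung a(0) = 8, erhalten wir a(t) = 8·exp(-t). Die Stammfunktion von der Beschleunigung, mit v(0) = -8, ergibt die Geschwindigkeit: v(t) = -8·exp(-t). Mit v(t) = -8·exp(-t) und Einsetzen von t = log(2), finden wir v = -4.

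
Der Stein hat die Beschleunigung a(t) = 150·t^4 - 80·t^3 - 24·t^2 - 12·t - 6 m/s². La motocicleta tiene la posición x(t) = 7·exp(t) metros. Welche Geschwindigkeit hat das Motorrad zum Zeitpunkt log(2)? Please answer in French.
En partant de la position x(t) = 7·exp(t), nous prenons 1 dérivée. La dérivée de la position donne la vitesse: v(t) = 7·exp(t). En utilisant v(t) = 7·exp(t) et en substituant t = log(2), nous trouvons v = 14.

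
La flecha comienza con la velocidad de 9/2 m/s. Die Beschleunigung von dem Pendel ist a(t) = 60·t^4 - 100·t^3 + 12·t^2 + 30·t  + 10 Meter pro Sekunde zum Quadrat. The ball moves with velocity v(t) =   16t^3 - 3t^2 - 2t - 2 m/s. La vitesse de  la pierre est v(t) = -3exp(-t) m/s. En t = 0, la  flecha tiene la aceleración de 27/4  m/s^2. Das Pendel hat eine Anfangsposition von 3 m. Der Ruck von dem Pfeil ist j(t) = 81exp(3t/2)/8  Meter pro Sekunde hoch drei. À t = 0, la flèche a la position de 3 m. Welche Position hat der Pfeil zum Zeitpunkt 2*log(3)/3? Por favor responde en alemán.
Wir müssen unsere Gleichung für den Ruck j(t) = 81·exp(3·t/2)/8 3-mal integrieren. Die Stammfunktion von dem Ruck, mit a(0) = 27/4, ergibt die Beschleunigung: a(t) = 27·exp(3·t/2)/4. Die Stammfunktion von der Beschleunigung ist die Geschwindigkeit. Mit v(0) = 9/2 erhalten wir v(t) = 9·exp(3·t/2)/2. Mit ∫v(t)dt und Anwendung von x(0) = 3, finden wir x(t) = 3·exp(3·t/2). Wir haben die Position x(t) = 3·exp(3·t/2). Durch Einsetzen von t = 2*log(3)/3: x(2*log(3)/3) = 9.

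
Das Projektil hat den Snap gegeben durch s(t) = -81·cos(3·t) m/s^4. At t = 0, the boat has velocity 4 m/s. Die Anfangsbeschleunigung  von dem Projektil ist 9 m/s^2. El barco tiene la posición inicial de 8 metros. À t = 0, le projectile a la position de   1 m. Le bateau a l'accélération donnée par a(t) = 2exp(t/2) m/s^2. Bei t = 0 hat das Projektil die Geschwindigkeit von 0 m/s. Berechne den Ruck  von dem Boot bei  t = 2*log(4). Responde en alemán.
Ausgehend von der Beschleunigung a(t) = 2·exp(t/2), nehmen wir 1 Ableitung. Durch Ableiten von der Beschleunigung erhalten wir den Ruck: j(t) = exp(t/2). Wir haben den Ruck j(t) = exp(t/2). Durch Einsetzen von t = 2*log(4): j(2*log(4)) = 4.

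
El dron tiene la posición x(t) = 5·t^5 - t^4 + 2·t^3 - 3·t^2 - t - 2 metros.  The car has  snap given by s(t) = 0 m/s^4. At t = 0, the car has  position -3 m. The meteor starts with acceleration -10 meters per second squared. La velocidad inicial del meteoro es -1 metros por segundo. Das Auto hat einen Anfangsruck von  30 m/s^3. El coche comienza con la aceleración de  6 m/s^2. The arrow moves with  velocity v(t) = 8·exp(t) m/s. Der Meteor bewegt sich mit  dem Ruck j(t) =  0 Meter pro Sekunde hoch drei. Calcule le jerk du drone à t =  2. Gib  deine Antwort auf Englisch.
We must differentiate our position equation x(t) = 5·t^5 - t^4 + 2·t^3 - 3·t^2 - t - 2 3 times. Taking d/dt of x(t), we find v(t) = 25·t^4 - 4·t^3 + 6·t^2 - 6·t - 1. Differentiating velocity, we get acceleration: a(t) = 100·t^3 - 12·t^2 + 12·t - 6. Taking d/dt of a(t), we find j(t) = 300·t^2 - 24·t + 12. We have jerk j(t) = 300·t^2 - 24·t + 12. Substituting t = 2: j(2) = 1164.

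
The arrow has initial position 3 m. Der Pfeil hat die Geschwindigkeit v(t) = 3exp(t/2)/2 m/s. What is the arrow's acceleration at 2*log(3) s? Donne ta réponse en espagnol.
Partiendo de la velocidad v(t) = 3·exp(t/2)/2, tomamos 1 derivada. La derivada de la velocidad da la aceleración: a(t) = 3·exp(t/2)/4. Tenemos la aceleración a(t) = 3·exp(t/2)/4. Sustituyendo t = 2*log(3): a(2*log(3)) = 9/4.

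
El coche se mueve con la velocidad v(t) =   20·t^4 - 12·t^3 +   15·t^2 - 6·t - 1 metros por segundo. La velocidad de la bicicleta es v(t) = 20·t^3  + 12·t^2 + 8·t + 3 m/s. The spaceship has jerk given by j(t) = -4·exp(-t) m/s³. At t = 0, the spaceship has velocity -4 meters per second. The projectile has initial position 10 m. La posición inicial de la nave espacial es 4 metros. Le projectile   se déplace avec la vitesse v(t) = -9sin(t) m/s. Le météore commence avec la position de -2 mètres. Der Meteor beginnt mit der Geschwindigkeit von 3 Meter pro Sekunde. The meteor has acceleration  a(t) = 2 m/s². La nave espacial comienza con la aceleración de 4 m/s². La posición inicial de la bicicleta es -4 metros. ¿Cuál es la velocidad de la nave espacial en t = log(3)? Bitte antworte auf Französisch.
En partant du jerk j(t) = -4·exp(-t), nous prenons 2 intégrales. L'intégrale du jerk est l'accélération. En utilisant a(0) = 4, nous obtenons a(t) = 4·exp(-t). En prenant ∫a(t)dt et en appliquant v(0) = -4, nous trouvons v(t) = -4·exp(-t). Nous avons la vitesse v(t) = -4·exp(-t). En substituant t = log(3): v(log(3)) = -4/3.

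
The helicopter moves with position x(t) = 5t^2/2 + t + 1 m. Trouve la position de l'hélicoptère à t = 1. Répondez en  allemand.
Wir haben die Position x(t) = 5·t^2/2 + t + 1. Durch Einsetzen von t = 1: x(1) = 9/2.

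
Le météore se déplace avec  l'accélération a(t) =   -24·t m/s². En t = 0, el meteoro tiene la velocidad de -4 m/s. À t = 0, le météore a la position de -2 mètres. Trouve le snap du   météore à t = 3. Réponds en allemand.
Ausgehend von der Beschleunigung a(t) = -24·t, nehmen wir 2 Ableitungen. Die Ableitung von der Beschleunigung ergibt den Ruck: j(t) = -24. Mit d/dt von j(t) finden wir s(t) = 0. Mit s(t) = 0 und Einsetzen von t = 3, finden wir s = 0.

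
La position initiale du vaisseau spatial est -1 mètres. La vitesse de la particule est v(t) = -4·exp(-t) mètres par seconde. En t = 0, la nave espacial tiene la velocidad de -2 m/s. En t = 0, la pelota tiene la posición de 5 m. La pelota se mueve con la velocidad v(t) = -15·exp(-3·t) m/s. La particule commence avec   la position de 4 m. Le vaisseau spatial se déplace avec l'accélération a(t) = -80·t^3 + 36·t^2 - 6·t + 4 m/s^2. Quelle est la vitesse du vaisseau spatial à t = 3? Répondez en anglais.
To solve this, we need to take 1 integral of our acceleration equation a(t) = -80·t^3 + 36·t^2 - 6·t + 4. Integrating acceleration and using the initial condition v(0) = -2, we get v(t) = -20·t^4 + 12·t^3 - 3·t^2 + 4·t - 2. Using v(t) = -20·t^4 + 12·t^3 - 3·t^2 + 4·t - 2 and substituting t = 3, we find v = -1313.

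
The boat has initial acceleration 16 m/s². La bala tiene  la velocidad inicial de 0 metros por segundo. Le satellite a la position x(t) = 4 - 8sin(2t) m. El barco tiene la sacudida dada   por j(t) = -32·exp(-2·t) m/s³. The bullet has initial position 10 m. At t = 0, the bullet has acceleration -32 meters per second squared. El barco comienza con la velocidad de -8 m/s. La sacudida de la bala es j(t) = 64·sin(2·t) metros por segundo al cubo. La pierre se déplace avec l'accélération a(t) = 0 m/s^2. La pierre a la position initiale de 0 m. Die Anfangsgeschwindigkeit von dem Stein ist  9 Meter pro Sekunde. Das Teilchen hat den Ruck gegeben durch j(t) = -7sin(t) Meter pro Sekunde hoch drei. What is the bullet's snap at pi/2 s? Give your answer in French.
En partant du jerk j(t) = 64·sin(2·t), nous prenons 1 dérivée. La dérivée du jerk donne le snap: s(t) = 128·cos(2·t). Nous avons le snap s(t) = 128·cos(2·t). En substituant t = pi/2: s(pi/2) = -128.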